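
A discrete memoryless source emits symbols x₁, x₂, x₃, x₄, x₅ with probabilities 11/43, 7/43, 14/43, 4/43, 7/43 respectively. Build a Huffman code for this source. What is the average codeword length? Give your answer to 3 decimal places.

2.256 bits/symbol

Repeatedly combine the two least-probable nodes; the expected code length is the sum of the merged weights.
merge 4/43 + 7/43 → 11/43
merge 7/43 + 11/43 → 18/43
merge 11/43 + 14/43 → 25/43
merge 18/43 + 25/43 → 1
L = 11/43 + 18/43 + 25/43 + 1 = 97/43 ≈ 2.256 bits/symbol.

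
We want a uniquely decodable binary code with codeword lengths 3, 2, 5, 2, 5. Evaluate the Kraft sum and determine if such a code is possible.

0.6875; yes

With common denominator 2^5 = 32: Σ 2^(−ℓᵢ) = 4/32 + 8/32 + 1/32 + 8/32 + 1/32 = 22/32 = 0.6875.
Kraft's inequality requires Σ ≤ 1; here Σ = 0.6875 ≤ 1, so such a prefix code exists.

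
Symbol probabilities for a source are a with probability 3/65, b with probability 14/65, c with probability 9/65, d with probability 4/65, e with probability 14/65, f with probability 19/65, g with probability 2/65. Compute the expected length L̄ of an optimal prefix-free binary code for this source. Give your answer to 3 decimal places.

2.492 bits/symbol

Repeatedly combine the two least-probable nodes; the expected code length is the sum of the merged weights.
merge 2/65 + 3/65 → 1/13
merge 4/65 + 1/13 → 9/65
merge 9/65 + 9/65 → 18/65
merge 14/65 + 14/65 → 28/65
merge 18/65 + 19/65 → 37/65
merge 28/65 + 37/65 → 1
L = 1/13 + 9/65 + 18/65 + 28/65 + 37/65 + 1 = 162/65 ≈ 2.492 bits/symbol.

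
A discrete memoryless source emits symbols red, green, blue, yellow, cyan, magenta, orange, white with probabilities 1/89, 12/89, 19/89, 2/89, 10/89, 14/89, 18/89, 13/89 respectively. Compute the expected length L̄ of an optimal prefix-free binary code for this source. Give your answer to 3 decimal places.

2.764 bits/symbol

Repeatedly combine the two least-probable nodes; the expected code length is the sum of the merged weights.
merge 1/89 + 2/89 → 3/89
merge 3/89 + 10/89 → 13/89
merge 12/89 + 13/89 → 25/89
merge 13/89 + 14/89 → 27/89
merge 18/89 + 19/89 → 37/89
merge 25/89 + 27/89 → 52/89
merge 37/89 + 52/89 → 1
L = 3/89 + 13/89 + 25/89 + 27/89 + 37/89 + 52/89 + 1 = 246/89 ≈ 2.764 bits/symbol.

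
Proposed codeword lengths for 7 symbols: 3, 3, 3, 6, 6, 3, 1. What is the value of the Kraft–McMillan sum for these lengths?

With common denominator 2^6 = 64: Σ 2^(−ℓᵢ) = 8/64 + 8/64 + 8/64 + 1/64 + 1/64 + 8/64 + 32/64 = 66/64 = 1.03125.

1.03125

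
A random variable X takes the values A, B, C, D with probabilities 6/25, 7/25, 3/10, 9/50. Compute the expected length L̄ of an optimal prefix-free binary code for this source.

Repeatedly combine the two least-probable nodes; the expected code length is the sum of the merged weights.
merge 9/50 + 6/25 → 21/50
merge 7/25 + 3/10 → 29/50
merge 21/50 + 29/50 → 1
L = 21/50 + 29/50 + 1 = 2 bits/symbol.

2 bits/symbol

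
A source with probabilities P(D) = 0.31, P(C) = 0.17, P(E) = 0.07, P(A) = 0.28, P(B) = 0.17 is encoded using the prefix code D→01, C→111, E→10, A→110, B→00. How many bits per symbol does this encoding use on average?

2.45 bits/symbol

L̄ = Σ pᵢ·ℓᵢ = 0.31·2 + 0.17·3 + 0.07·2 + 0.28·3 + 0.17·2 = 2.45 bits/symbol.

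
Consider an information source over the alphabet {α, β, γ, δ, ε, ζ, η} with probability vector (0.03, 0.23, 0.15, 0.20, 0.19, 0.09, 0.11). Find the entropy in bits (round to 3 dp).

H = −Σ pᵢ log₂ pᵢ.
−0.03·log₂(0.03) = 0.1518
−0.23·log₂(0.23) = 0.4877
−0.15·log₂(0.15) = 0.4105
−0.20·log₂(0.20) = 0.4644
−0.19·log₂(0.19) = 0.4552
−0.09·log₂(0.09) = 0.3127
−0.11·log₂(0.11) = 0.3503
Sum ≈ 2.6325 → 2.633 bits.

2.633 bits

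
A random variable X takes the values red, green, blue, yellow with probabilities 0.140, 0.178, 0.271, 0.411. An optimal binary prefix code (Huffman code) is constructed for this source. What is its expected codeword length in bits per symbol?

1.907 bits/symbol

Repeatedly combine the two least-probable nodes; the expected code length is the sum of the merged weights.
merge 7/50 + 89/500 → 159/500
merge 271/1000 + 159/500 → 589/1000
merge 411/1000 + 589/1000 → 1
L = 159/500 + 589/1000 + 1 = 1907/1000 = 1.907 bits/symbol.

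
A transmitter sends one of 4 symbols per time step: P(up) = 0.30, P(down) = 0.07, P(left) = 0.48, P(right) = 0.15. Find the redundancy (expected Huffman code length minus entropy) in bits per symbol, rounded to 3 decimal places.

Entropy H = −Σ p log₂ p ≈ 1.7085 bits.
Huffman merges: 7/100+3/20→11/50; 11/50+3/10→13/25; 12/25+13/25→1. L = 87/50 ≈ 1.7400.
L − H = 1.7400 − 1.7085 = 0.032 bits.

0.032 bits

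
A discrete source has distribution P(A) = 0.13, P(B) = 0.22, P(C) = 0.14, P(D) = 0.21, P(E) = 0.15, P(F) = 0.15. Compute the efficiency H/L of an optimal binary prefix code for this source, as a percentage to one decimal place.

Entropy H = −Σ p log₂ p ≈ 2.5542 bits.
Huffman merges: 13/100+7/50→27/100; 3/20+3/20→3/10; 21/100+11/50→43/100; 27/100+3/10→57/100; 43/100+57/100→1. L = 257/100 ≈ 2.5700.
Efficiency = H/L = 2.5542/2.5700 = 99.4%.

99.4%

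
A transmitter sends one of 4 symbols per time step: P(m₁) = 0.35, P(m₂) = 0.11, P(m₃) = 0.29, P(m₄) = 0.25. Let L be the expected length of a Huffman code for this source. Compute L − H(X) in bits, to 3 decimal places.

0.102 bits

Entropy H = −Σ p log₂ p ≈ 1.8983 bits.
Huffman merges: 11/100+1/4→9/25; 29/100+7/20→16/25; 9/25+16/25→1. L = 2 ≈ 2.0000.
L − H = 2.0000 − 1.8983 = 0.102 bits.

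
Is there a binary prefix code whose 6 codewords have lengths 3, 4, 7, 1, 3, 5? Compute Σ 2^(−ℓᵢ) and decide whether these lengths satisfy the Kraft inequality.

With common denominator 2^7 = 128: Σ 2^(−ℓᵢ) = 16/128 + 8/128 + 1/128 + 64/128 + 16/128 + 4/128 = 109/128 = 0.8515625.
Kraft's inequality requires Σ ≤ 1; here Σ = 0.8515625 ≤ 1, so such a prefix code exists.

0.8515625; yes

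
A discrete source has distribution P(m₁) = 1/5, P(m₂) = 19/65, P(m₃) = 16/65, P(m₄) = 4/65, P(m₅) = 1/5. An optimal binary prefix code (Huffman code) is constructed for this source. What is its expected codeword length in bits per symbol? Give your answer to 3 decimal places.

2.262 bits/symbol

Repeatedly combine the two least-probable nodes; the expected code length is the sum of the merged weights.
merge 4/65 + 1/5 → 17/65
merge 1/5 + 16/65 → 29/65
merge 17/65 + 19/65 → 36/65
merge 29/65 + 36/65 → 1
L = 17/65 + 29/65 + 36/65 + 1 = 147/65 ≈ 2.262 bits/symbol.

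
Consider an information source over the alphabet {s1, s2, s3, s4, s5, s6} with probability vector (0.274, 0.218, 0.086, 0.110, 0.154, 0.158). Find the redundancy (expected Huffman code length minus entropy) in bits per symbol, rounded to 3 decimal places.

Entropy H = −Σ p log₂ p ≈ 2.4818 bits.
Huffman merges: 43/500+11/100→49/250; 77/500+79/500→39/125; 49/250+109/500→207/500; 137/500+39/125→293/500; 207/500+293/500→1. L = 627/250 ≈ 2.5080.
L − H = 2.5080 − 2.4818 = 0.026 bits.

0.026 bits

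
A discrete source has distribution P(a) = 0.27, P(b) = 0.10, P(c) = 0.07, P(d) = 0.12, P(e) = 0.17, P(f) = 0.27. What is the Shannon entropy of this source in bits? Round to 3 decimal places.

H = −Σ pᵢ log₂ pᵢ.
−0.27·log₂(0.27) = 0.5100
−0.10·log₂(0.10) = 0.3322
−0.07·log₂(0.07) = 0.2686
−0.12·log₂(0.12) = 0.3671
−0.17·log₂(0.17) = 0.4346
−0.27·log₂(0.27) = 0.5100
Sum ≈ 2.4224 → 2.422 bits.

2.422 bits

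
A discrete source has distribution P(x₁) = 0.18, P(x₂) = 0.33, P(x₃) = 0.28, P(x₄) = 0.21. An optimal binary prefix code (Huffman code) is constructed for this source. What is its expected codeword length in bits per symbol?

2 bits/symbol

Repeatedly combine the two least-probable nodes; the expected code length is the sum of the merged weights.
merge 9/50 + 21/100 → 39/100
merge 7/25 + 33/100 → 61/100
merge 39/100 + 61/100 → 1
L = 39/100 + 61/100 + 1 = 2 bits/symbol.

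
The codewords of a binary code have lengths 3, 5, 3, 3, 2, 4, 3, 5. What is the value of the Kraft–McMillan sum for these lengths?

With common denominator 2^5 = 32: Σ 2^(−ℓᵢ) = 4/32 + 1/32 + 4/32 + 4/32 + 8/32 + 2/32 + 4/32 + 1/32 = 28/32 = 0.875.

0.875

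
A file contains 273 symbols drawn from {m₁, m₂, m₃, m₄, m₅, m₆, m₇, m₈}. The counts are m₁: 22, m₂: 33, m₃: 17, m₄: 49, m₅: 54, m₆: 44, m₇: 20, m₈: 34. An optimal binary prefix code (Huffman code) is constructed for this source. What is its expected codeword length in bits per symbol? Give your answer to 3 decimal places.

Probabilities are the counts divided by 273.
Repeatedly combine the two least-probable nodes; the expected code length is the sum of the merged weights.
merge 17/273 + 20/273 → 37/273
merge 22/273 + 11/91 → 55/273
merge 34/273 + 37/273 → 71/273
merge 44/273 + 7/39 → 31/91
merge 18/91 + 55/273 → 109/273
merge 71/273 + 31/91 → 164/273
merge 109/273 + 164/273 → 1
L = 37/273 + 55/273 + 71/273 + 31/91 + 109/273 + 164/273 + 1 = 802/273 ≈ 2.938 bits/symbol.

2.938 bits/symbol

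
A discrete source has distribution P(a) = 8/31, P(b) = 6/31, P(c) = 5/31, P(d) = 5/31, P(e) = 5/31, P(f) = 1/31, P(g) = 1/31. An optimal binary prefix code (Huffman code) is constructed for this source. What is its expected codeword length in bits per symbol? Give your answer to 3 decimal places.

Repeatedly combine the two least-probable nodes; the expected code length is the sum of the merged weights.
merge 1/31 + 1/31 → 2/31
merge 2/31 + 5/31 → 7/31
merge 5/31 + 5/31 → 10/31
merge 6/31 + 7/31 → 13/31
merge 8/31 + 10/31 → 18/31
merge 13/31 + 18/31 → 1
L = 2/31 + 7/31 + 10/31 + 13/31 + 18/31 + 1 = 81/31 ≈ 2.613 bits/symbol.

2.613 bits/symbol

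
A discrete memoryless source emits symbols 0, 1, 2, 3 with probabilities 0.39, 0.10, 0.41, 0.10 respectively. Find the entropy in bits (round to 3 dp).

H = −Σ pᵢ log₂ pᵢ.
−0.39·log₂(0.39) = 0.5298
−0.10·log₂(0.10) = 0.3322
−0.41·log₂(0.41) = 0.5274
−0.10·log₂(0.10) = 0.3322
Sum ≈ 1.7216 → 1.722 bits.

1.722 bits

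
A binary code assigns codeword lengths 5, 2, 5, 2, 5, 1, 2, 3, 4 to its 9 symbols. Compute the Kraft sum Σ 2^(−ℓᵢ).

With common denominator 2^5 = 32: Σ 2^(−ℓᵢ) = 1/32 + 8/32 + 1/32 + 8/32 + 1/32 + 16/32 + 8/32 + 4/32 + 2/32 = 49/32 = 1.53125.

1.53125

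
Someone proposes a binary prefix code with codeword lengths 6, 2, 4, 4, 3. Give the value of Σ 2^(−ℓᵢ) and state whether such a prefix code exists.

With common denominator 2^6 = 64: Σ 2^(−ℓᵢ) = 1/64 + 16/64 + 4/64 + 4/64 + 8/64 = 33/64 = 0.515625.
Kraft's inequality requires Σ ≤ 1; here Σ = 0.515625 ≤ 1, so such a prefix code exists.

0.515625; yes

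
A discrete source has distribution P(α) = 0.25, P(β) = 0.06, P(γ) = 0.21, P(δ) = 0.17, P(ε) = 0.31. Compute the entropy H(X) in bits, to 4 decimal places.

2.1747 bits

H = −Σ pᵢ log₂ pᵢ.
−0.25·log₂(0.25) = 0.5000
−0.06·log₂(0.06) = 0.2435
−0.21·log₂(0.21) = 0.4728
−0.17·log₂(0.17) = 0.4346
−0.31·log₂(0.31) = 0.5238
Sum ≈ 2.1747 → 2.1747 bits.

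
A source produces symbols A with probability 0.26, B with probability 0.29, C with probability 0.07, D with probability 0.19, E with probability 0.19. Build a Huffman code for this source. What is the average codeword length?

2.26 bits/symbol

Repeatedly combine the two least-probable nodes; the expected code length is the sum of the merged weights.
merge 7/100 + 19/100 → 13/50
merge 19/100 + 13/50 → 9/20
merge 13/50 + 29/100 → 11/20
merge 9/20 + 11/20 → 1
L = 13/50 + 9/20 + 11/20 + 1 = 113/50 = 2.26 bits/symbol.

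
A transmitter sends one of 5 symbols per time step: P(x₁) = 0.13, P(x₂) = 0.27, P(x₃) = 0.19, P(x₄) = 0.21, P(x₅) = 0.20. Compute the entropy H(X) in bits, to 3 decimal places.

H = −Σ pᵢ log₂ pᵢ.
−0.13·log₂(0.13) = 0.3826
−0.27·log₂(0.27) = 0.5100
−0.19·log₂(0.19) = 0.4552
−0.21·log₂(0.21) = 0.4728
−0.20·log₂(0.20) = 0.4644
Sum ≈ 2.2851 → 2.285 bits.

2.285 bits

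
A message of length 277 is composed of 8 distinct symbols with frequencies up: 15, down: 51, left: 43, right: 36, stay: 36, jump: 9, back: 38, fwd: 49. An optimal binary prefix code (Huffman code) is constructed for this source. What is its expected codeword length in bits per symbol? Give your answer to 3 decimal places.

Probabilities are the counts divided by 277.
Repeatedly combine the two least-probable nodes; the expected code length is the sum of the merged weights.
merge 9/277 + 15/277 → 24/277
merge 24/277 + 36/277 → 60/277
merge 36/277 + 38/277 → 74/277
merge 43/277 + 49/277 → 92/277
merge 51/277 + 60/277 → 111/277
merge 74/277 + 92/277 → 166/277
merge 111/277 + 166/277 → 1
L = 24/277 + 60/277 + 74/277 + 92/277 + 111/277 + 166/277 + 1 = 804/277 ≈ 2.903 bits/symbol.

2.903 bits/symbol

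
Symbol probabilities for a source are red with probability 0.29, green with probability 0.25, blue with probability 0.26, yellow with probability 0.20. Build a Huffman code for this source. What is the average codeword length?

2 bits/symbol

Repeatedly combine the two least-probable nodes; the expected code length is the sum of the merged weights.
merge 1/5 + 1/4 → 9/20
merge 13/50 + 29/100 → 11/20
merge 9/20 + 11/20 → 1
L = 9/20 + 11/20 + 1 = 2 bits/symbol.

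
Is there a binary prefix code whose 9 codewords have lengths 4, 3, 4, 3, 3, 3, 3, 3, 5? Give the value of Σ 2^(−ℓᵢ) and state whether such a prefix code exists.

With common denominator 2^5 = 32: Σ 2^(−ℓᵢ) = 2/32 + 4/32 + 2/32 + 4/32 + 4/32 + 4/32 + 4/32 + 4/32 + 1/32 = 29/32 = 0.90625.
Kraft's inequality requires Σ ≤ 1; here Σ = 0.90625 ≤ 1, so such a prefix code exists.

0.90625; yes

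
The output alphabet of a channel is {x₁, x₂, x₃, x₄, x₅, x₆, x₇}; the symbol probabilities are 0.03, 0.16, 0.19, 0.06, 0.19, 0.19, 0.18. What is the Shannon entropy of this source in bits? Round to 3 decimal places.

2.629 bits

H = −Σ pᵢ log₂ pᵢ.
−0.03·log₂(0.03) = 0.1518
−0.16·log₂(0.16) = 0.4230
−0.19·log₂(0.19) = 0.4552
−0.06·log₂(0.06) = 0.2435
−0.19·log₂(0.19) = 0.4552
−0.19·log₂(0.19) = 0.4552
−0.18·log₂(0.18) = 0.4453
Sum ≈ 2.6293 → 2.629 bits.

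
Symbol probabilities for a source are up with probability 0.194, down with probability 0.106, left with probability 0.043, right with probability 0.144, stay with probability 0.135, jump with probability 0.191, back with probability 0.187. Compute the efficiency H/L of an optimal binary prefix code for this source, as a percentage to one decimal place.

Entropy H = −Σ p log₂ p ≈ 2.6985 bits.
Huffman merges: 43/1000+53/500→149/1000; 27/200+18/125→279/1000; 149/1000+187/1000→42/125; 191/1000+97/500→77/200; 279/1000+42/125→123/200; 77/200+123/200→1. L = 691/250 ≈ 2.7640.
Efficiency = H/L = 2.6985/2.7640 = 97.6%.

97.6%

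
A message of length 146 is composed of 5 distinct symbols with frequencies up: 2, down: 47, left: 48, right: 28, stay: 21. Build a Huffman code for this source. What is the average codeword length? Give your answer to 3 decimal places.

Probabilities are the counts divided by 146.
Repeatedly combine the two least-probable nodes; the expected code length is the sum of the merged weights.
merge 1/73 + 21/146 → 23/146
merge 23/146 + 14/73 → 51/146
merge 47/146 + 24/73 → 95/146
merge 51/146 + 95/146 → 1
L = 23/146 + 51/146 + 95/146 + 1 = 315/146 ≈ 2.158 bits/symbol.

2.158 bits/symbol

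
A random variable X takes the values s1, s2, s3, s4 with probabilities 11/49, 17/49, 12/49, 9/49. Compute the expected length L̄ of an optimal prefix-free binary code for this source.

2 bits/symbol

Repeatedly combine the two least-probable nodes; the expected code length is the sum of the merged weights.
merge 9/49 + 11/49 → 20/49
merge 12/49 + 17/49 → 29/49
merge 20/49 + 29/49 → 1
L = 20/49 + 29/49 + 1 = 2 bits/symbol.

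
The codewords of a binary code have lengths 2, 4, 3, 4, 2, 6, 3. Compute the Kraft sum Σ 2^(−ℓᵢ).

0.890625

With common denominator 2^6 = 64: Σ 2^(−ℓᵢ) = 16/64 + 4/64 + 8/64 + 4/64 + 16/64 + 1/64 + 8/64 = 57/64 = 0.890625.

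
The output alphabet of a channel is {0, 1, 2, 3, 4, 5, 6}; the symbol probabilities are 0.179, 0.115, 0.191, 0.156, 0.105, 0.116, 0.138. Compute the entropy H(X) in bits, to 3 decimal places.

H = −Σ pᵢ log₂ pᵢ.
−0.179·log₂(0.179) = 0.4443
−0.115·log₂(0.115) = 0.3588
−0.191·log₂(0.191) = 0.4562
−0.156·log₂(0.156) = 0.4181
−0.105·log₂(0.105) = 0.3414
−0.116·log₂(0.116) = 0.3605
−0.138·log₂(0.138) = 0.3943
Sum ≈ 2.7736 → 2.774 bits.

2.774 bits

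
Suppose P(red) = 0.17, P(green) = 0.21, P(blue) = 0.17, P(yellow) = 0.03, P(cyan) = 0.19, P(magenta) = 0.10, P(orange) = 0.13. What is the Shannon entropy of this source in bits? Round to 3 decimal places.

H = −Σ pᵢ log₂ pᵢ.
−0.17·log₂(0.17) = 0.4346
−0.21·log₂(0.21) = 0.4728
−0.17·log₂(0.17) = 0.4346
−0.03·log₂(0.03) = 0.1518
−0.19·log₂(0.19) = 0.4552
−0.10·log₂(0.10) = 0.3322
−0.13·log₂(0.13) = 0.3826
Sum ≈ 2.6638 → 2.664 bits.

2.664 bits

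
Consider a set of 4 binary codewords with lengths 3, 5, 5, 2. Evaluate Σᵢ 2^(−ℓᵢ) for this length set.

With common denominator 2^5 = 32: Σ 2^(−ℓᵢ) = 4/32 + 1/32 + 1/32 + 8/32 = 14/32 = 0.4375.

0.4375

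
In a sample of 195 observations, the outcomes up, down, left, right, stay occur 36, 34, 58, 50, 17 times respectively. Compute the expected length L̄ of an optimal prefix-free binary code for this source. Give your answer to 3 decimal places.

Probabilities are the counts divided by 195.
Repeatedly combine the two least-probable nodes; the expected code length is the sum of the merged weights.
merge 17/195 + 34/195 → 17/65
merge 12/65 + 10/39 → 86/195
merge 17/65 + 58/195 → 109/195
merge 86/195 + 109/195 → 1
L = 17/65 + 86/195 + 109/195 + 1 = 147/65 ≈ 2.262 bits/symbol.

2.262 bits/symbol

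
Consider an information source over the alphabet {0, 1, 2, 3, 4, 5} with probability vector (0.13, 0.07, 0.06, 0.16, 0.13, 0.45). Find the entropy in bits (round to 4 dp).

2.2188 bits

H = −Σ pᵢ log₂ pᵢ.
−0.13·log₂(0.13) = 0.3826
−0.07·log₂(0.07) = 0.2686
−0.06·log₂(0.06) = 0.2435
−0.16·log₂(0.16) = 0.4230
−0.13·log₂(0.13) = 0.3826
−0.45·log₂(0.45) = 0.5184
Sum ≈ 2.2188 → 2.2188 bits.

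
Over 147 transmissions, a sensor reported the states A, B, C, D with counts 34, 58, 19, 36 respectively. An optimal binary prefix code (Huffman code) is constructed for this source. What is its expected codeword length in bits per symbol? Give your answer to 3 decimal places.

1.966 bits/symbol

Probabilities are the counts divided by 147.
Repeatedly combine the two least-probable nodes; the expected code length is the sum of the merged weights.
merge 19/147 + 34/147 → 53/147
merge 12/49 + 53/147 → 89/147
merge 58/147 + 89/147 → 1
L = 53/147 + 89/147 + 1 = 289/147 ≈ 1.966 bits/symbol.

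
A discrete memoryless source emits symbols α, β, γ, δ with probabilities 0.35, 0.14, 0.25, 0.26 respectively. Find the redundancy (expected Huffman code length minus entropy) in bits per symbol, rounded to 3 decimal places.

0.068 bits

Entropy H = −Σ p log₂ p ≈ 1.9325 bits.
Huffman merges: 7/50+1/4→39/100; 13/50+7/20→61/100; 39/100+61/100→1. L = 2 ≈ 2.0000.
L − H = 2.0000 − 1.9325 = 0.068 bits.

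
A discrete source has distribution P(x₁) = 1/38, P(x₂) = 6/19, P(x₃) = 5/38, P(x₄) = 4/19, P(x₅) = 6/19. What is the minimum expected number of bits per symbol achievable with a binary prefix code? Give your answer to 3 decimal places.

2.158 bits/symbol

Repeatedly combine the two least-probable nodes; the expected code length is the sum of the merged weights.
merge 1/38 + 5/38 → 3/19
merge 3/19 + 4/19 → 7/19
merge 6/19 + 6/19 → 12/19
merge 7/19 + 12/19 → 1
L = 3/19 + 7/19 + 12/19 + 1 = 41/19 ≈ 2.158 bits/symbol.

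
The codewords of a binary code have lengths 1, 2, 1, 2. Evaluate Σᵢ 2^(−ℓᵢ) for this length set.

With common denominator 2^2 = 4: Σ 2^(−ℓᵢ) = 2/4 + 1/4 + 2/4 + 1/4 = 6/4 = 1.5.

1.5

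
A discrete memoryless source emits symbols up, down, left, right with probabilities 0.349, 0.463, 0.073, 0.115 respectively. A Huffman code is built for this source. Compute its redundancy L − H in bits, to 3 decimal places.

0.046 bits

Entropy H = −Σ p log₂ p ≈ 1.6789 bits.
Huffman merges: 73/1000+23/200→47/250; 47/250+349/1000→537/1000; 463/1000+537/1000→1. L = 69/40 ≈ 1.7250.
L − H = 1.7250 − 1.6789 = 0.046 bits.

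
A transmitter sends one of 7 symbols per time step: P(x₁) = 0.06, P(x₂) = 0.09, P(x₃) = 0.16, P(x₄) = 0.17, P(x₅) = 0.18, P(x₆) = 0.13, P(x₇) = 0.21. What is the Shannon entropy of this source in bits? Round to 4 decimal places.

H = −Σ pᵢ log₂ pᵢ.
−0.06·log₂(0.06) = 0.2435
−0.09·log₂(0.09) = 0.3127
−0.16·log₂(0.16) = 0.4230
−0.17·log₂(0.17) = 0.4346
−0.18·log₂(0.18) = 0.4453
−0.13·log₂(0.13) = 0.3826
−0.21·log₂(0.21) = 0.4728
Sum ≈ 2.7146 → 2.7146 bits.

2.7146 bits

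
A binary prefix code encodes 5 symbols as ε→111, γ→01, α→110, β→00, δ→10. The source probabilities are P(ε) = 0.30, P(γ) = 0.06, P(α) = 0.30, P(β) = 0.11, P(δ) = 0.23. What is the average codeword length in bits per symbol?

L̄ = Σ pᵢ·ℓᵢ = 0.30·3 + 0.06·2 + 0.30·3 + 0.11·2 + 0.23·2 = 2.6 bits/symbol.

2.6 bits/symbol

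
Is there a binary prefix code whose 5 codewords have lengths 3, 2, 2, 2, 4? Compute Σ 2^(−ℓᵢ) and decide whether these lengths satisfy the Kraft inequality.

0.9375; yes

With common denominator 2^4 = 16: Σ 2^(−ℓᵢ) = 2/16 + 4/16 + 4/16 + 4/16 + 1/16 = 15/16 = 0.9375.
Kraft's inequality requires Σ ≤ 1; here Σ = 0.9375 ≤ 1, so such a prefix code exists.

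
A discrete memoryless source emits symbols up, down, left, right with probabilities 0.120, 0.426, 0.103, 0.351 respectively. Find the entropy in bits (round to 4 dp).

H = −Σ pᵢ log₂ pᵢ.
−0.120·log₂(0.120) = 0.3671
−0.426·log₂(0.426) = 0.5244
−0.103·log₂(0.103) = 0.3378
−0.351·log₂(0.351) = 0.5302
Sum ≈ 1.7594 → 1.7594 bits.

1.7594 bits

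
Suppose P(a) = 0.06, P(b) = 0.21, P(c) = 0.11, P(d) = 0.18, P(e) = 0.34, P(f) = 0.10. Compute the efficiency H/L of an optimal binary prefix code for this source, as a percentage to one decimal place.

Entropy H = −Σ p log₂ p ≈ 2.3733 bits.
Huffman merges: 3/50+1/10→4/25; 11/100+4/25→27/100; 9/50+21/100→39/100; 27/100+17/50→61/100; 39/100+61/100→1. L = 243/100 ≈ 2.4300.
Efficiency = H/L = 2.3733/2.4300 = 97.7%.

97.7%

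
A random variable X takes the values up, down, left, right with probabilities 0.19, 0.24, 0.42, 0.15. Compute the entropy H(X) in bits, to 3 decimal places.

1.886 bits

H = −Σ pᵢ log₂ pᵢ.
−0.19·log₂(0.19) = 0.4552
−0.24·log₂(0.24) = 0.4941
−0.42·log₂(0.42) = 0.5256
−0.15·log₂(0.15) = 0.4105
Sum ≈ 1.8856 → 1.886 bits.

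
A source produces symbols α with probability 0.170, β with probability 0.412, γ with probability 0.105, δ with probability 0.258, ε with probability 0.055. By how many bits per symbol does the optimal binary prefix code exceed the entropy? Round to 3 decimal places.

0.041 bits

Entropy H = −Σ p log₂ p ≈ 2.0375 bits.
Huffman merges: 11/200+21/200→4/25; 4/25+17/100→33/100; 129/500+33/100→147/250; 103/250+147/250→1. L = 1039/500 ≈ 2.0780.
L − H = 2.0780 − 2.0375 = 0.041 bits.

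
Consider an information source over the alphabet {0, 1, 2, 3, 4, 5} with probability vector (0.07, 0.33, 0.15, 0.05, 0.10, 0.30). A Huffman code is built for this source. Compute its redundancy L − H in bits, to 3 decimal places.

Entropy H = −Σ p log₂ p ≈ 2.2763 bits.
Huffman merges: 1/20+7/100→3/25; 1/10+3/25→11/50; 3/20+11/50→37/100; 3/10+33/100→63/100; 37/100+63/100→1. L = 117/50 ≈ 2.3400.
L − H = 2.3400 − 2.2763 = 0.064 bits.

0.064 bits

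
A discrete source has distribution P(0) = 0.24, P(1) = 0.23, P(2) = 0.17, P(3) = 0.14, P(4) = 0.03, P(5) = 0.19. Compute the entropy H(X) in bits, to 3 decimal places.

2.420 bits

H = −Σ pᵢ log₂ pᵢ.
−0.24·log₂(0.24) = 0.4941
−0.23·log₂(0.23) = 0.4877
−0.17·log₂(0.17) = 0.4346
−0.14·log₂(0.14) = 0.3971
−0.03·log₂(0.03) = 0.1518
−0.19·log₂(0.19) = 0.4552
Sum ≈ 2.4205 → 2.420 bits.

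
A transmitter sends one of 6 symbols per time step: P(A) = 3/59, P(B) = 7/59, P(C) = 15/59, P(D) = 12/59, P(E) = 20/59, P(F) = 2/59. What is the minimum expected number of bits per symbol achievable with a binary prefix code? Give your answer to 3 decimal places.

2.288 bits/symbol

Repeatedly combine the two least-probable nodes; the expected code length is the sum of the merged weights.
merge 2/59 + 3/59 → 5/59
merge 5/59 + 7/59 → 12/59
merge 12/59 + 12/59 → 24/59
merge 15/59 + 20/59 → 35/59
merge 24/59 + 35/59 → 1
L = 5/59 + 12/59 + 24/59 + 35/59 + 1 = 135/59 ≈ 2.288 bits/symbol.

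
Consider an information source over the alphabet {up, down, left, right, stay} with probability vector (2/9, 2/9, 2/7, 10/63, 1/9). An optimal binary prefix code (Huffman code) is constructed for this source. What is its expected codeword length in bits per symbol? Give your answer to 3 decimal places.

Repeatedly combine the two least-probable nodes; the expected code length is the sum of the merged weights.
merge 1/9 + 10/63 → 17/63
merge 2/9 + 2/9 → 4/9
merge 17/63 + 2/7 → 5/9
merge 4/9 + 5/9 → 1
L = 17/63 + 4/9 + 5/9 + 1 = 143/63 ≈ 2.270 bits/symbol.

2.270 bits/symbol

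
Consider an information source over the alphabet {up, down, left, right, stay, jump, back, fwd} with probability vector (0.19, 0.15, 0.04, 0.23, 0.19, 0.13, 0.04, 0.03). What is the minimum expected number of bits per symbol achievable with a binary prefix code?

2.76 bits/symbol

Repeatedly combine the two least-probable nodes; the expected code length is the sum of the merged weights.
merge 3/100 + 1/25 → 7/100
merge 1/25 + 7/100 → 11/100
merge 11/100 + 13/100 → 6/25
merge 3/20 + 19/100 → 17/50
merge 19/100 + 23/100 → 21/50
merge 6/25 + 17/50 → 29/50
merge 21/50 + 29/50 → 1
L = 7/100 + 11/100 + 6/25 + 17/50 + 21/50 + 29/50 + 1 = 69/25 = 2.76 bits/symbol.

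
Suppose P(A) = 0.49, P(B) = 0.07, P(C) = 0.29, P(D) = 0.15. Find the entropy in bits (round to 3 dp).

H = −Σ pᵢ log₂ pᵢ.
−0.49·log₂(0.49) = 0.5043
−0.07·log₂(0.07) = 0.2686
−0.29·log₂(0.29) = 0.5179
−0.15·log₂(0.15) = 0.4105
Sum ≈ 1.7013 → 1.701 bits.

1.701 bits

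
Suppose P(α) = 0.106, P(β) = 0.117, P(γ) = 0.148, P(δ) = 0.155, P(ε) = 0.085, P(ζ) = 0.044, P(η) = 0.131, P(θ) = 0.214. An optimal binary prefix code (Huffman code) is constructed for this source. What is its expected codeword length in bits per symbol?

2.915 bits/symbol

Repeatedly combine the two least-probable nodes; the expected code length is the sum of the merged weights.
merge 11/250 + 17/200 → 129/1000
merge 53/500 + 117/1000 → 223/1000
merge 129/1000 + 131/1000 → 13/50
merge 37/250 + 31/200 → 303/1000
merge 107/500 + 223/1000 → 437/1000
merge 13/50 + 303/1000 → 563/1000
merge 437/1000 + 563/1000 → 1
L = 129/1000 + 223/1000 + 13/50 + 303/1000 + 437/1000 + 563/1000 + 1 = 583/200 = 2.915 bits/symbol.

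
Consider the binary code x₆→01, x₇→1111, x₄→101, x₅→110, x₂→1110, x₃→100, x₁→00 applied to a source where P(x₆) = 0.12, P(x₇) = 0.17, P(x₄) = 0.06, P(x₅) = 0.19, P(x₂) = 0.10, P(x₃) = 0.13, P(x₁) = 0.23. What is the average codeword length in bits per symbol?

L̄ = Σ pᵢ·ℓᵢ = 0.12·2 + 0.17·4 + 0.06·3 + 0.19·3 + 0.10·4 + 0.13·3 + 0.23·2 = 2.92 bits/symbol.

2.92 bits/symbol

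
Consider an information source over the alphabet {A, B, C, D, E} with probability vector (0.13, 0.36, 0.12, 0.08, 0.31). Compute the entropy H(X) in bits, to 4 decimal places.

H = −Σ pᵢ log₂ pᵢ.
−0.13·log₂(0.13) = 0.3826
−0.36·log₂(0.36) = 0.5306
−0.12·log₂(0.12) = 0.3671
−0.08·log₂(0.08) = 0.2915
−0.31·log₂(0.31) = 0.5238
Sum ≈ 2.0956 → 2.0956 bits.

2.0956 bits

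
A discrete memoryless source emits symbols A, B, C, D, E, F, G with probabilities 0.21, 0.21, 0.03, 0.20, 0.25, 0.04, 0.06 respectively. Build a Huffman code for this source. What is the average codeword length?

2.53 bits/symbol

Repeatedly combine the two least-probable nodes; the expected code length is the sum of the merged weights.
merge 3/100 + 1/25 → 7/100
merge 3/50 + 7/100 → 13/100
merge 13/100 + 1/5 → 33/100
merge 21/100 + 21/100 → 21/50
merge 1/4 + 33/100 → 29/50
merge 21/50 + 29/50 → 1
L = 7/100 + 13/100 + 33/100 + 21/50 + 29/50 + 1 = 253/100 = 2.53 bits/symbol.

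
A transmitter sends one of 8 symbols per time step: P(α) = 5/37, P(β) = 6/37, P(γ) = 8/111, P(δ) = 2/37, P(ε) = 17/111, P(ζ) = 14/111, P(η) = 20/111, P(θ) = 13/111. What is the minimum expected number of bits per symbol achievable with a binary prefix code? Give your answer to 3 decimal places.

2.946 bits/symbol

Repeatedly combine the two least-probable nodes; the expected code length is the sum of the merged weights.
merge 2/37 + 8/111 → 14/111
merge 13/111 + 14/111 → 9/37
merge 14/111 + 5/37 → 29/111
merge 17/111 + 6/37 → 35/111
merge 20/111 + 9/37 → 47/111
merge 29/111 + 35/111 → 64/111
merge 47/111 + 64/111 → 1
L = 14/111 + 9/37 + 29/111 + 35/111 + 47/111 + 64/111 + 1 = 109/37 ≈ 2.946 bits/symbol.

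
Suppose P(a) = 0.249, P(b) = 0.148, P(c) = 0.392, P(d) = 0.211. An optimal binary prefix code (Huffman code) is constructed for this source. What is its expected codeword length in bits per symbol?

Repeatedly combine the two least-probable nodes; the expected code length is the sum of the merged weights.
merge 37/250 + 211/1000 → 359/1000
merge 249/1000 + 359/1000 → 76/125
merge 49/125 + 76/125 → 1
L = 359/1000 + 76/125 + 1 = 1967/1000 = 1.967 bits/symbol.

1.967 bits/symbol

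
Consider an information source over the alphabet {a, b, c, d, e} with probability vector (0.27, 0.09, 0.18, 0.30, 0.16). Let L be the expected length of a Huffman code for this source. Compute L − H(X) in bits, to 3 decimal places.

0.038 bits

Entropy H = −Σ p log₂ p ≈ 2.2121 bits.
Huffman merges: 9/100+4/25→1/4; 9/50+1/4→43/100; 27/100+3/10→57/100; 43/100+57/100→1. L = 9/4 ≈ 2.2500.
L − H = 2.2500 − 2.2121 = 0.038 bits.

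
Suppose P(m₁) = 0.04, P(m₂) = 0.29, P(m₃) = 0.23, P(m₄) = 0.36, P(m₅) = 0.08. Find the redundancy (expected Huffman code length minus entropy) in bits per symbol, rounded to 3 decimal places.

0.097 bits

Entropy H = −Σ p log₂ p ≈ 2.0134 bits.
Huffman merges: 1/25+2/25→3/25; 3/25+23/100→7/20; 29/100+7/20→16/25; 9/25+16/25→1. L = 211/100 ≈ 2.1100.
L − H = 2.1100 − 2.0134 = 0.097 bits.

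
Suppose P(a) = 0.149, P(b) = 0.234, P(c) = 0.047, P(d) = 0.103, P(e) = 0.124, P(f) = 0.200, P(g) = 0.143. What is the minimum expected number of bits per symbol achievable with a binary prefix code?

Repeatedly combine the two least-probable nodes; the expected code length is the sum of the merged weights.
merge 47/1000 + 103/1000 → 3/20
merge 31/250 + 143/1000 → 267/1000
merge 149/1000 + 3/20 → 299/1000
merge 1/5 + 117/500 → 217/500
merge 267/1000 + 299/1000 → 283/500
merge 217/500 + 283/500 → 1
L = 3/20 + 267/1000 + 299/1000 + 217/500 + 283/500 + 1 = 679/250 = 2.716 bits/symbol.

2.716 bits/symbol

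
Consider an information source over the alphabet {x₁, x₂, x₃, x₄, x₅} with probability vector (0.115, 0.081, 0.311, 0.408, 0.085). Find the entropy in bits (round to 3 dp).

2.007 bits

H = −Σ pᵢ log₂ pᵢ.
−0.115·log₂(0.115) = 0.3588
−0.081·log₂(0.081) = 0.2937
−0.311·log₂(0.311) = 0.5240
−0.408·log₂(0.408) = 0.5277
−0.085·log₂(0.085) = 0.3023
Sum ≈ 2.0066 → 2.007 bits.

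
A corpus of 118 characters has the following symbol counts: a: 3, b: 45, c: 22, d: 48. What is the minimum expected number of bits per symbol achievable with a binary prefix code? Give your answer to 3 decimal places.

Probabilities are the counts divided by 118.
Repeatedly combine the two least-probable nodes; the expected code length is the sum of the merged weights.
merge 3/118 + 11/59 → 25/118
merge 25/118 + 45/118 → 35/59
merge 24/59 + 35/59 → 1
L = 25/118 + 35/59 + 1 = 213/118 ≈ 1.805 bits/symbol.

1.805 bits/symbol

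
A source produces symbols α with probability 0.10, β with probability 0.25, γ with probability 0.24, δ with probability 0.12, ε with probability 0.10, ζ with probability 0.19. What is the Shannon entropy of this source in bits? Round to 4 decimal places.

2.4808 bits

H = −Σ pᵢ log₂ pᵢ.
−0.10·log₂(0.10) = 0.3322
−0.25·log₂(0.25) = 0.5000
−0.24·log₂(0.24) = 0.4941
−0.12·log₂(0.12) = 0.3671
−0.10·log₂(0.10) = 0.3322
−0.19·log₂(0.19) = 0.4552
Sum ≈ 2.4808 → 2.4808 bits.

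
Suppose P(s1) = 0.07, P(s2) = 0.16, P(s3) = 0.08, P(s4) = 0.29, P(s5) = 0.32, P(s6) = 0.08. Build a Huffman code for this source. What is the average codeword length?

2.38 bits/symbol

Repeatedly combine the two least-probable nodes; the expected code length is the sum of the merged weights.
merge 7/100 + 2/25 → 3/20
merge 2/25 + 3/20 → 23/100
merge 4/25 + 23/100 → 39/100
merge 29/100 + 8/25 → 61/100
merge 39/100 + 61/100 → 1
L = 3/20 + 23/100 + 39/100 + 61/100 + 1 = 119/50 = 2.38 bits/symbol.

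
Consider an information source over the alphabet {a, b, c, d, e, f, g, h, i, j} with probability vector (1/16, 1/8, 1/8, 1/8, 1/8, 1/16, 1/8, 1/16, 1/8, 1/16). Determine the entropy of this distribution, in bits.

3.25 bits

Each probability is a power of 1/2, so log₂(1/p) is an integer.
H = Σ p·log₂(1/p) = 1/16·4 + 1/8·3 + 1/8·3 + 1/8·3 + 1/8·3 + 1/16·4 + 1/8·3 + 1/16·4 + 1/8·3 + 1/16·4 = 3.25 bits.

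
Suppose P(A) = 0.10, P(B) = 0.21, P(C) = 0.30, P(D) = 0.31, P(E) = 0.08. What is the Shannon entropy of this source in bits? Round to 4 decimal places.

H = −Σ pᵢ log₂ pᵢ.
−0.10·log₂(0.10) = 0.3322
−0.21·log₂(0.21) = 0.4728
−0.30·log₂(0.30) = 0.5211
−0.31·log₂(0.31) = 0.5238
−0.08·log₂(0.08) = 0.2915
Sum ≈ 2.1414 → 2.1414 bits.

2.1414 bits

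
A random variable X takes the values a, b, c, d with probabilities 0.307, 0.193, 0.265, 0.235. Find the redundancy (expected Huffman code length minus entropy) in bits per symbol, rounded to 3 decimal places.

Entropy H = −Σ p log₂ p ≈ 1.9798 bits.
Huffman merges: 193/1000+47/200→107/250; 53/200+307/1000→143/250; 107/250+143/250→1. L = 2 ≈ 2.0000.
L − H = 2.0000 − 1.9798 = 0.020 bits.

0.020 bits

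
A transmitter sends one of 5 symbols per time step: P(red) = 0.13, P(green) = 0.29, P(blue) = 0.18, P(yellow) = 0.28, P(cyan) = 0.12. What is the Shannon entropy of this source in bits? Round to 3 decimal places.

H = −Σ pᵢ log₂ pᵢ.
−0.13·log₂(0.13) = 0.3826
−0.29·log₂(0.29) = 0.5179
−0.18·log₂(0.18) = 0.4453
−0.28·log₂(0.28) = 0.5142
−0.12·log₂(0.12) = 0.3671
Sum ≈ 2.2271 → 2.227 bits.

2.227 bits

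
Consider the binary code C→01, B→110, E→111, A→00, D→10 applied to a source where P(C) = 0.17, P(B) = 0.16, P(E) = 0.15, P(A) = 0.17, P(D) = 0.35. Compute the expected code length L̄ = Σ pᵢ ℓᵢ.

L̄ = Σ pᵢ·ℓᵢ = 0.17·2 + 0.16·3 + 0.15·3 + 0.17·2 + 0.35·2 = 2.31 bits/symbol.

2.31 bits/symbol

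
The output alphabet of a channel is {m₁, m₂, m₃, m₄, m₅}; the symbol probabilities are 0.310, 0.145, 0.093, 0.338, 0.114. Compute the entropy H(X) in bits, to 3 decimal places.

2.133 bits

H = −Σ pᵢ log₂ pᵢ.
−0.310·log₂(0.310) = 0.5238
−0.145·log₂(0.145) = 0.4040
−0.093·log₂(0.093) = 0.3187
−0.338·log₂(0.338) = 0.5289
−0.114·log₂(0.114) = 0.3571
Sum ≈ 2.1325 → 2.133 bits.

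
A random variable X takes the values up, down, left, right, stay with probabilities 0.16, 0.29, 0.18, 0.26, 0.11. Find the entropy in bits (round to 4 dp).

H = −Σ pᵢ log₂ pᵢ.
−0.16·log₂(0.16) = 0.4230
−0.29·log₂(0.29) = 0.5179
−0.18·log₂(0.18) = 0.4453
−0.26·log₂(0.26) = 0.5053
−0.11·log₂(0.11) = 0.3503
Sum ≈ 2.2418 → 2.2418 bits.

2.2418 bits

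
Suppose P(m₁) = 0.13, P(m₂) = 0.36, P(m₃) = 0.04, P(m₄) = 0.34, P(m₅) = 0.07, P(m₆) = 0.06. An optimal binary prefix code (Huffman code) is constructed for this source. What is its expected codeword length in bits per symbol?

Repeatedly combine the two least-probable nodes; the expected code length is the sum of the merged weights.
merge 1/25 + 3/50 → 1/10
merge 7/100 + 1/10 → 17/100
merge 13/100 + 17/100 → 3/10
merge 3/10 + 17/50 → 16/25
merge 9/25 + 16/25 → 1
L = 1/10 + 17/100 + 3/10 + 16/25 + 1 = 221/100 = 2.21 bits/symbol.

2.21 bits/symbol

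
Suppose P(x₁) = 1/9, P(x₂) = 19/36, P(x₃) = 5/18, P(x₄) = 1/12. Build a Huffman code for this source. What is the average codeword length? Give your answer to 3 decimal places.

Repeatedly combine the two least-probable nodes; the expected code length is the sum of the merged weights.
merge 1/12 + 1/9 → 7/36
merge 7/36 + 5/18 → 17/36
merge 17/36 + 19/36 → 1
L = 7/36 + 17/36 + 1 = 5/3 ≈ 1.667 bits/symbol.

1.667 bits/symbol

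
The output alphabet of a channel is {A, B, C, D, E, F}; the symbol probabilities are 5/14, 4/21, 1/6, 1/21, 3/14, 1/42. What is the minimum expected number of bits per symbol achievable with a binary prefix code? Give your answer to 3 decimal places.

Repeatedly combine the two least-probable nodes; the expected code length is the sum of the merged weights.
merge 1/42 + 1/21 → 1/14
merge 1/14 + 1/6 → 5/21
merge 4/21 + 3/14 → 17/42
merge 5/21 + 5/14 → 25/42
merge 17/42 + 25/42 → 1
L = 1/14 + 5/21 + 17/42 + 25/42 + 1 = 97/42 ≈ 2.310 bits/symbol.

2.310 bits/symbol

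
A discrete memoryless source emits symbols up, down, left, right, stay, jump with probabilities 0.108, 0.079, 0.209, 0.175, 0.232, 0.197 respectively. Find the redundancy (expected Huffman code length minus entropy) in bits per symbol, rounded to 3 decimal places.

Entropy H = −Σ p log₂ p ≈ 2.4989 bits.
Huffman merges: 79/1000+27/250→187/1000; 7/40+187/1000→181/500; 197/1000+209/1000→203/500; 29/125+181/500→297/500; 203/500+297/500→1. L = 2549/1000 ≈ 2.5490.
L − H = 2.5490 − 2.4989 = 0.050 bits.

0.050 bits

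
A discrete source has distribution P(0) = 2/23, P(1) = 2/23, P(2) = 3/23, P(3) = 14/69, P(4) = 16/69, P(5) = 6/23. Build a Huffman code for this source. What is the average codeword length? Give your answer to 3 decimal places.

2.478 bits/symbol

Repeatedly combine the two least-probable nodes; the expected code length is the sum of the merged weights.
merge 2/23 + 2/23 → 4/23
merge 3/23 + 4/23 → 7/23
merge 14/69 + 16/69 → 10/23
merge 6/23 + 7/23 → 13/23
merge 10/23 + 13/23 → 1
L = 4/23 + 7/23 + 10/23 + 13/23 + 1 = 57/23 ≈ 2.478 bits/symbol.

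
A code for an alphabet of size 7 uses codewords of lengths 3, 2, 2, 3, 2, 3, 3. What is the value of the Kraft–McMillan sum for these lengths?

1.25

With common denominator 2^3 = 8: Σ 2^(−ℓᵢ) = 1/8 + 2/8 + 2/8 + 1/8 + 2/8 + 1/8 + 1/8 = 10/8 = 1.25.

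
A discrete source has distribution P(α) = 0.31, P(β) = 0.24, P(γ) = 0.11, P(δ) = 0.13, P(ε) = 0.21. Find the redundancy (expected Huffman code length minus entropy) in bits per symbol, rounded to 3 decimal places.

Entropy H = −Σ p log₂ p ≈ 2.2237 bits.
Huffman merges: 11/100+13/100→6/25; 21/100+6/25→9/20; 6/25+31/100→11/20; 9/20+11/20→1. L = 56/25 ≈ 2.2400.
L − H = 2.2400 − 2.2237 = 0.016 bits.

0.016 bits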